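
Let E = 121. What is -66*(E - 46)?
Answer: -4950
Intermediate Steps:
-66*(E - 46) = -66*(121 - 46) = -66*75 = -4950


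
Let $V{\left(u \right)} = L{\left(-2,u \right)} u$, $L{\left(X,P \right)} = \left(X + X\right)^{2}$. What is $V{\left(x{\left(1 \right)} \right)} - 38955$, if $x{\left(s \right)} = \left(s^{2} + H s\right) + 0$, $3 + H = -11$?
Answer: $-39163$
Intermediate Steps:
$H = -14$ ($H = -3 - 11 = -14$)
$x{\left(s \right)} = s^{2} - 14 s$ ($x{\left(s \right)} = \left(s^{2} - 14 s\right) + 0 = s^{2} - 14 s$)
$L{\left(X,P \right)} = 4 X^{2}$ ($L{\left(X,P \right)} = \left(2 X\right)^{2} = 4 X^{2}$)
$V{\left(u \right)} = 16 u$ ($V{\left(u \right)} = 4 \left(-2\right)^{2} u = 4 \cdot 4 u = 16 u$)
$V{\left(x{\left(1 \right)} \right)} - 38955 = 16 \cdot 1 \left(-14 + 1\right) - 38955 = 16 \cdot 1 \left(-13\right) - 38955 = 16 \left(-13\right) - 38955 = -208 - 38955 = -39163$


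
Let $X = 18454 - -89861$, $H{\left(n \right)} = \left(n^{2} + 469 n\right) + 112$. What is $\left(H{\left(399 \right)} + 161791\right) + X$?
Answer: $616550$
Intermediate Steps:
$H{\left(n \right)} = 112 + n^{2} + 469 n$
$X = 108315$ ($X = 18454 + 89861 = 108315$)
$\left(H{\left(399 \right)} + 161791\right) + X = \left(\left(112 + 399^{2} + 469 \cdot 399\right) + 161791\right) + 108315 = \left(\left(112 + 159201 + 187131\right) + 161791\right) + 108315 = \left(346444 + 161791\right) + 108315 = 508235 + 108315 = 616550$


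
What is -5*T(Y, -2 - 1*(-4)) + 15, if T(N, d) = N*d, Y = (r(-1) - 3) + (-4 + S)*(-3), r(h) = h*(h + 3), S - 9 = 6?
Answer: 395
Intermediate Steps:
S = 15 (S = 9 + 6 = 15)
r(h) = h*(3 + h)
Y = -38 (Y = (-(3 - 1) - 3) + (-4 + 15)*(-3) = (-1*2 - 3) + 11*(-3) = (-2 - 3) - 33 = -5 - 33 = -38)
-5*T(Y, -2 - 1*(-4)) + 15 = -(-190)*(-2 - 1*(-4)) + 15 = -(-190)*(-2 + 4) + 15 = -(-190)*2 + 15 = -5*(-76) + 15 = 380 + 15 = 395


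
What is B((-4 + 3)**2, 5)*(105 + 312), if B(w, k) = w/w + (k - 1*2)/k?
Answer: 3336/5 ≈ 667.20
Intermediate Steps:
B(w, k) = 1 + (-2 + k)/k (B(w, k) = 1 + (k - 2)/k = 1 + (-2 + k)/k)
B((-4 + 3)**2, 5)*(105 + 312) = (2 - 2/5)*(105 + 312) = (2 - 2*1/5)*417 = (2 - 2/5)*417 = (8/5)*417 = 3336/5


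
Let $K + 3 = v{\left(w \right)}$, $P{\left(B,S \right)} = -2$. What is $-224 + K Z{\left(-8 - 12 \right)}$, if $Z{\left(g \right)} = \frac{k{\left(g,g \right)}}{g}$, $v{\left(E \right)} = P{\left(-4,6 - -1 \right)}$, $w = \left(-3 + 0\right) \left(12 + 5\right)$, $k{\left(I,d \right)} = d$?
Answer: $-229$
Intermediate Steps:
$w = -51$ ($w = \left(-3\right) 17 = -51$)
$v{\left(E \right)} = -2$
$Z{\left(g \right)} = 1$ ($Z{\left(g \right)} = \frac{g}{g} = 1$)
$K = -5$ ($K = -3 - 2 = -5$)
$-224 + K Z{\left(-8 - 12 \right)} = -224 - 5 = -229$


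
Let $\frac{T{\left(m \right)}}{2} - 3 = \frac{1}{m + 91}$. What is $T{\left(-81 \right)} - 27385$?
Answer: $- \frac{136894}{5} \approx -27379.0$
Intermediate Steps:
$T{\left(m \right)} = 6 + \frac{2}{91 + m}$ ($T{\left(m \right)} = 6 + \frac{2}{m + 91} = 6 + \frac{2}{91 + m}$)
$T{\left(-81 \right)} - 27385 = \frac{2 \left(274 + 3 \left(-81\right)\right)}{91 - 81} - 27385 = \frac{2 \left(274 - 243\right)}{10} - 27385 = 2 \cdot \frac{1}{10} \cdot 31 - 27385 = \frac{31}{5} - 27385 = - \frac{136894}{5}$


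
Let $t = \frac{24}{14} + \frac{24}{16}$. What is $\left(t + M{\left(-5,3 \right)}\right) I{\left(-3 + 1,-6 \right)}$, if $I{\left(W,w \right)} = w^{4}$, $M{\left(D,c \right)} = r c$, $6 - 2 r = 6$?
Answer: $\frac{29160}{7} \approx 4165.7$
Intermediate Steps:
$r = 0$ ($r = 3 - 3 = 0$)
$M{\left(D,c \right)} = 0$ ($M{\left(D,c \right)} = 0 c = 0$)
$t = \frac{45}{14}$ ($t = 24 \cdot \frac{1}{14} + 24 \cdot \frac{1}{16} = \frac{12}{7} + \frac{3}{2} = \frac{45}{14} \approx 3.2143$)
$\left(t + M{\left(-5,3 \right)}\right) I{\left(-3 + 1,-6 \right)} = \left(\frac{45}{14} + 0\right) \left(-6\right)^{4} = \frac{45}{14} \cdot 1296 = \frac{29160}{7}$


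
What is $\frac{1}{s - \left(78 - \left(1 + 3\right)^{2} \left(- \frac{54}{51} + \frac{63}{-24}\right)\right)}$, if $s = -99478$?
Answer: $- \frac{17}{1693454} \approx -1.0039 \cdot 10^{-5}$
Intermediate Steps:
$\frac{1}{s - \left(78 - \left(1 + 3\right)^{2} \left(- \frac{54}{51} + \frac{63}{-24}\right)\right)} = \frac{1}{-99478 - \left(78 - \left(1 + 3\right)^{2} \left(- \frac{54}{51} + \frac{63}{-24}\right)\right)} = \frac{1}{-99478 - \left(78 - 4^{2} \left(\left(-54\right) \frac{1}{51} + 63 \left(- \frac{1}{24}\right)\right)\right)} = \frac{1}{-99478 - \left(78 - 16 \left(- \frac{18}{17} - \frac{21}{8}\right)\right)} = \frac{1}{-99478 + \left(16 \left(- \frac{501}{136}\right) - 78\right)} = \frac{1}{-99478 - \frac{2328}{17}} = \frac{1}{- \frac{1693454}{17}} = - \frac{17}{1693454}$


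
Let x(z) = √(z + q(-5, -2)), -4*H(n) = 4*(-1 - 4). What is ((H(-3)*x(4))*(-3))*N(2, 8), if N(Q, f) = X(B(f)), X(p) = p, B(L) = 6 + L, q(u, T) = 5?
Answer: -630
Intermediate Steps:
N(Q, f) = 6 + f
H(n) = 5 (H(n) = -(-1 - 4) = -(-5) = -¼*(-20) = 5)
x(z) = √(5 + z) (x(z) = √(z + 5) = √(5 + z))
((H(-3)*x(4))*(-3))*N(2, 8) = ((5*√(5 + 4))*(-3))*(6 + 8) = ((5*√9)*(-3))*14 = ((5*3)*(-3))*14 = (15*(-3))*14 = -45*14 = -630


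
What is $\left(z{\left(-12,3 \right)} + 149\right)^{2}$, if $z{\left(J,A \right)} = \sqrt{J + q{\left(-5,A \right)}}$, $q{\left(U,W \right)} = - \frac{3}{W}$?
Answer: $\left(149 + i \sqrt{13}\right)^{2} \approx 22188.0 + 1074.5 i$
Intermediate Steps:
$z{\left(J,A \right)} = \sqrt{J - \frac{3}{A}}$
$\left(z{\left(-12,3 \right)} + 149\right)^{2} = \left(\sqrt{-12 - \frac{3}{3}} + 149\right)^{2} = \left(\sqrt{-12 - 1} + 149\right)^{2} = \left(\sqrt{-13} + 149\right)^{2} = \left(i \sqrt{13} + 149\right)^{2} = \left(149 + i \sqrt{13}\right)^{2}$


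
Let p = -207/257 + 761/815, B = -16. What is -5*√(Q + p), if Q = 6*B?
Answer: -2*I*√1051506409910/41891 ≈ -48.957*I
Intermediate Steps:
Q = -96 (Q = 6*(-16) = -96)
p = 26872/209455 (p = -207*1/257 + 761*(1/815) = -207/257 + 761/815 = 26872/209455 ≈ 0.12829)
-5*√(Q + p) = -5*√(-96 + 26872/209455) = -2*I*√1051506409910/41891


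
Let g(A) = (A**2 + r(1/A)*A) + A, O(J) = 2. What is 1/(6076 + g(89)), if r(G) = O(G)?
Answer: 1/14264 ≈ 7.0107e-5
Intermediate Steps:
r(G) = 2
g(A) = A**2 + 3*A (g(A) = (A**2 + 2*A) + A = A**2 + 3*A)
1/(6076 + g(89)) = 1/(6076 + 89*(3 + 89)) = 1/(6076 + 89*92) = 1/(6076 + 8188) = 1/14264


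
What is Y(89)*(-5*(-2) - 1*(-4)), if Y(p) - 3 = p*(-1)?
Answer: -1204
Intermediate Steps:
Y(p) = 3 - p (Y(p) = 3 + p*(-1) = 3 - p)
Y(89)*(-5*(-2) - 1*(-4)) = (3 - 1*89)*(-5*(-2) - 1*(-4)) = (3 - 89)*(10 + 4) = -86*14 = -1204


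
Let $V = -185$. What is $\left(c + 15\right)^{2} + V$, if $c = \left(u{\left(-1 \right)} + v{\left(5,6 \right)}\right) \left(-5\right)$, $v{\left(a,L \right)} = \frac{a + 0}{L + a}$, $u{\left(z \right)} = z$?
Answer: $\frac{15640}{121} \approx 129.26$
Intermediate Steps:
$v{\left(a,L \right)} = \frac{a}{L + a}$
$c = \frac{30}{11}$ ($c = \left(-1 + \frac{5}{6 + 5}\right) \left(-5\right) = \left(-1 + \frac{5}{11}\right) \left(-5\right) = \left(- \frac{6}{11}\right) \left(-5\right) = \frac{30}{11} \approx 2.7273$)
$\left(c + 15\right)^{2} + V = \left(\frac{30}{11} + 15\right)^{2} - 185 = \left(\frac{195}{11}\right)^{2} - 185 = \frac{38025}{121} - 185 = \frac{15640}{121}$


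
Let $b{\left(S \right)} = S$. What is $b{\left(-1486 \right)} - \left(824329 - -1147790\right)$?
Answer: $-1973605$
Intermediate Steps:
$b{\left(-1486 \right)} - \left(824329 - -1147790\right) = -1486 - \left(824329 - -1147790\right) = -1486 - \left(824329 + 1147790\right) = -1486 - 1972119 = -1973605$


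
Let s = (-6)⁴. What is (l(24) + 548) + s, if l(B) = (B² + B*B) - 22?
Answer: 2974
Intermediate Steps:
s = 1296
l(B) = -22 + 2*B² (l(B) = (B² + B²) - 22 = 2*B² - 22 = -22 + 2*B²)
(l(24) + 548) + s = ((-22 + 2*24²) + 548) + 1296 = ((-22 + 2*576) + 548) + 1296 = ((-22 + 1152) + 548) + 1296 = (1130 + 548) + 1296 = 1678 + 1296 = 2974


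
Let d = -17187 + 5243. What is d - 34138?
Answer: -46082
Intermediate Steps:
d = -11944
d - 34138 = -11944 - 34138 = -46082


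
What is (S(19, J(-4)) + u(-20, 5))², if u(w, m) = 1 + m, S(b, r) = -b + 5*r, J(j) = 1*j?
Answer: 1089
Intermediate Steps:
J(j) = j
(S(19, J(-4)) + u(-20, 5))² = ((-1*19 + 5*(-4)) + (1 + 5))² = ((-19 - 20) + 6)² = (-39 + 6)² = (-33)² = 1089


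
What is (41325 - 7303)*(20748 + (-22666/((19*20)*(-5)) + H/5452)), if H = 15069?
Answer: 914666961879463/1294850 ≈ 7.0639e+8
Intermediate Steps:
(41325 - 7303)*(20748 + (-22666/((19*20)*(-5)) + H/5452)) = (41325 - 7303)*(20748 + (-22666/((19*20)*(-5)) + 15069/5452)) = 34022*(20748 + (-22666/(380*(-5)) + 15069*(1/5452))) = 34022*(20748 + (-22666/(-1900) + 15069/5452)) = 34022*(20748 + (-22666*(-1/1900) + 15069/5452)) = 34022*(20748 + (11333/950 + 15069/5452)) = 34022*(20748 + 38051533/2589700) = 34022*(53769147133/2589700) = 914666961879463/1294850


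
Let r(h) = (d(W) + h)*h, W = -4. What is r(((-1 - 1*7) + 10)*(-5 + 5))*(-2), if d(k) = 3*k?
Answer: 0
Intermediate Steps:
r(h) = h*(-12 + h) (r(h) = (3*(-4) + h)*h = (-12 + h)*h = h*(-12 + h))
r(((-1 - 1*7) + 10)*(-5 + 5))*(-2) = ((((-1 - 1*7) + 10)*(-5 + 5))*(-12 + ((-1 - 1*7) + 10)*(-5 + 5)))*(-2) = ((((-1 - 7) + 10)*0)*(-12 + ((-1 - 7) + 10)*0))*(-2) = (((-8 + 10)*0)*(-12 + (-8 + 10)*0))*(-2) = ((2*0)*(-12 + 2*0))*(-2) = (0*(-12 + 0))*(-2) = (0*(-12))*(-2) = 0*(-2) = 0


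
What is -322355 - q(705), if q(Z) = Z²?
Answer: -819380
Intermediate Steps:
-322355 - q(705) = -322355 - 1*705² = -322355 - 1*497025 = -322355 - 497025 = -819380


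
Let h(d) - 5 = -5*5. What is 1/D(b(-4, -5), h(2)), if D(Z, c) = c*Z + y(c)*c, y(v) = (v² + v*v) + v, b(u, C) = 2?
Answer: -1/15640 ≈ -6.3939e-5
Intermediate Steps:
y(v) = v + 2*v² (y(v) = (v² + v²) + v = 2*v² + v = v + 2*v²)
h(d) = -20 (h(d) = 5 - 5*5 = 5 - 25 = -20)
D(Z, c) = Z*c + c²*(1 + 2*c) (D(Z, c) = c*Z + (c*(1 + 2*c))*c = Z*c + c²*(1 + 2*c))
1/D(b(-4, -5), h(2)) = 1/(-20*(2 - 20*(1 + 2*(-20)))) = 1/(-20*(2 - 20*(1 - 40))) = 1/(-20*(2 - 20*(-39))) = 1/(-20*(2 + 780)) = 1/(-20*782) = 1/(-15640) = -1/15640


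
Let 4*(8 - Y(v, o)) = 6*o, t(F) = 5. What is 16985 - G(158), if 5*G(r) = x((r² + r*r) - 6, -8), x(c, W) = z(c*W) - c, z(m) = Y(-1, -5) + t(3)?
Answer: 269653/10 ≈ 26965.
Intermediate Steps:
Y(v, o) = 8 - 3*o/2
z(m) = 41/2 (z(m) = (8 - 3/2*(-5)) + 5 = (8 + 15/2) + 5 = 31/2 + 5 = 41/2)
x(c, W) = 41/2 - c
G(r) = 53/10 - 2*r²/5 (G(r) = (41/2 - ((r² + r*r) - 6))/5 = (41/2 - ((r² + r²) - 6))/5 = (41/2 - (2*r² - 6))/5 = (41/2 - (-6 + 2*r²))/5 = (41/2 + (6 - 2*r²))/5 = (53/2 - 2*r²)/5 = 53/10 - 2*r²/5)
16985 - G(158) = 16985 - (53/10 - ⅖*158²) = 16985 - (53/10 - ⅖*24964) = 16985 - (53/10 - 49928/5) = 16985 - 1*(-99803/10) = 16985 + 99803/10 = 269653/10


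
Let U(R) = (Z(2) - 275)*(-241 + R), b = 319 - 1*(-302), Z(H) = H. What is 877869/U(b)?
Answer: -292623/34580 ≈ -8.4622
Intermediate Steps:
b = 621 (b = 319 + 302 = 621)
U(R) = 65793 - 273*R (U(R) = (2 - 275)*(-241 + R) = -273*(-241 + R) = 65793 - 273*R)
877869/U(b) = 877869/(65793 - 273*621) = 877869/(65793 - 169533) = 877869/(-103740) = 877869*(-1/103740) = -292623/34580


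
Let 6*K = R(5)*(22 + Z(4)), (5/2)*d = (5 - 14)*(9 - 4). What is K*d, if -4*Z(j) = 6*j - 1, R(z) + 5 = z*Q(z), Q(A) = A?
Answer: -975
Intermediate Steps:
R(z) = -5 + z² (R(z) = -5 + z*z = -5 + z²)
Z(j) = ¼ - 3*j/2 (Z(j) = -(6*j - 1)/4 = -(-1 + 6*j)/4 = ¼ - 3*j/2)
d = -18 (d = 2*((5 - 14)*(9 - 4))/5 = 2*(-9*5)/5 = (⅖)*(-45) = -18)
K = 325/6 (K = ((-5 + 5²)*(22 + (¼ - 3/2*4)))/6 = ((-5 + 25)*(22 + (¼ - 6)))/6 = (20*(22 - 23/4))/6 = (20*(65/4))/6 = (⅙)*325 = 325/6 ≈ 54.167)
K*d = (325/6)*(-18) = -975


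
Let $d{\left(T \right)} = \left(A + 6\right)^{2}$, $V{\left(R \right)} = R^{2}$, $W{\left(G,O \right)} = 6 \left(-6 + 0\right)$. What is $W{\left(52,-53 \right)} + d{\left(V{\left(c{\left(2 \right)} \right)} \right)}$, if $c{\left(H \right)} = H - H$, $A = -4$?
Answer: $-32$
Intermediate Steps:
$W{\left(G,O \right)} = -36$ ($W{\left(G,O \right)} = 6 \left(-6\right) = -36$)
$c{\left(H \right)} = 0$
$d{\left(T \right)} = 4$ ($d{\left(T \right)} = \left(-4 + 6\right)^{2} = 2^{2} = 4$)
$W{\left(52,-53 \right)} + d{\left(V{\left(c{\left(2 \right)} \right)} \right)} = -36 + 4 = -32$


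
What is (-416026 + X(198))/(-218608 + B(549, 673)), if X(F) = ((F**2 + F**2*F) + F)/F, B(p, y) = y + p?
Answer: 3219/1858 ≈ 1.7325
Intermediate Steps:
B(p, y) = p + y
X(F) = (F + F**2 + F**3)/F (X(F) = ((F**2 + F**3) + F)/F = (F + F**2 + F**3)/F)
(-416026 + X(198))/(-218608 + B(549, 673)) = (-416026 + (1 + 198 + 198**2))/(-218608 + (549 + 673)) = (-416026 + (1 + 198 + 39204))/(-218608 + 1222) = (-416026 + 39403)/(-217386) = -376623*(-1/217386) = 3219/1858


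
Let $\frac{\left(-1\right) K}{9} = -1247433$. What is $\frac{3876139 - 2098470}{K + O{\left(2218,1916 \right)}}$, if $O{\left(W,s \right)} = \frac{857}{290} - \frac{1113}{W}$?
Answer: $\frac{285858063545}{1805341566599} \approx 0.15834$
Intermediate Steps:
$K = 11226897$ ($K = \left(-9\right) \left(-1247433\right) = 11226897$)
$O{\left(W,s \right)} = \frac{857}{290} - \frac{1113}{W}$ ($O{\left(W,s \right)} = 857 \cdot \frac{1}{290} - \frac{1113}{W} = \frac{857}{290} - \frac{1113}{W}$)
$\frac{3876139 - 2098470}{K + O{\left(2218,1916 \right)}} = \frac{3876139 - 2098470}{11226897 + \left(\frac{857}{290} - \frac{1113}{2218}\right)} = \frac{1777669}{11226897 + \left(\frac{857}{290} - \frac{1113}{2218}\right)} = \frac{1777669}{11226897 + \frac{394514}{160805}} = \frac{1777669}{\frac{1805341566599}{160805}} = 1777669 \cdot \frac{160805}{1805341566599} = \frac{285858063545}{1805341566599}$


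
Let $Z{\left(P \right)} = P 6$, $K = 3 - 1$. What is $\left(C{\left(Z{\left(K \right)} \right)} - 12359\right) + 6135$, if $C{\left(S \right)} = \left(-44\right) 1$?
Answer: $-6268$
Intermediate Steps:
$K = 2$ ($K = 3 - 1 = 2$)
$Z{\left(P \right)} = 6 P$
$C{\left(S \right)} = -44$
$\left(C{\left(Z{\left(K \right)} \right)} - 12359\right) + 6135 = \left(-44 - 12359\right) + 6135 = -12403 + 6135 = -6268$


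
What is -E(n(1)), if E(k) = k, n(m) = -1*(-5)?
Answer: -5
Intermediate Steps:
n(m) = 5
-E(n(1)) = -1*5 = -5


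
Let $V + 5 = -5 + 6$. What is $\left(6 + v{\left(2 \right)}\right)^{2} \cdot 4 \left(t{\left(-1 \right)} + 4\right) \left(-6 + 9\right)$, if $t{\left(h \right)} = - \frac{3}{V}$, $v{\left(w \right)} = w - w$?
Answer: $2052$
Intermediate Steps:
$v{\left(w \right)} = 0$
$V = -4$ ($V = -5 + \left(-5 + 6\right) = -5 + 1 = -4$)
$t{\left(h \right)} = \frac{3}{4}$ ($t{\left(h \right)} = - \frac{3}{-4} = \left(-3\right) \left(- \frac{1}{4}\right) = \frac{3}{4}$)
$\left(6 + v{\left(2 \right)}\right)^{2} \cdot 4 \left(t{\left(-1 \right)} + 4\right) \left(-6 + 9\right) = \left(6 + 0\right)^{2} \cdot 4 \left(\frac{3}{4} + 4\right) \left(-6 + 9\right) = 6^{2} \cdot 4 \cdot \frac{19}{4} \cdot 3 = 36 \cdot 4 \cdot \frac{57}{4} = 144 \cdot \frac{57}{4} = 2052$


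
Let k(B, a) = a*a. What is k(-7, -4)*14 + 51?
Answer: 275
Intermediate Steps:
k(B, a) = a**2
k(-7, -4)*14 + 51 = (-4)**2*14 + 51 = 16*14 + 51 = 224 + 51 = 275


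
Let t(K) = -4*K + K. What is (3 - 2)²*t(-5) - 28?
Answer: -13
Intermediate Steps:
t(K) = -3*K
(3 - 2)²*t(-5) - 28 = (3 - 2)²*(-3*(-5)) - 28 = 1²*15 - 28 = 1*15 - 28 = 15 - 28 = -13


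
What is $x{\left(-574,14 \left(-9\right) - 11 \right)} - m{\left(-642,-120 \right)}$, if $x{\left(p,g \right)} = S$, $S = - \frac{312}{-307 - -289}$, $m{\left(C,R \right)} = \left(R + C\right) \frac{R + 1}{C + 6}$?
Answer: $\frac{50851}{318} \approx 159.91$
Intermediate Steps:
$m{\left(C,R \right)} = \frac{\left(1 + R\right) \left(C + R\right)}{6 + C}$ ($m{\left(C,R \right)} = \left(C + R\right) \frac{1 + R}{6 + C} = \frac{\left(1 + R\right) \left(C + R\right)}{6 + C}$)
$S = \frac{52}{3}$ ($S = - \frac{312}{-307 + 289} = - \frac{312}{-18} = \left(-312\right) \left(- \frac{1}{18}\right) = \frac{52}{3} \approx 17.333$)
$x{\left(p,g \right)} = \frac{52}{3}$
$x{\left(-574,14 \left(-9\right) - 11 \right)} - m{\left(-642,-120 \right)} = \frac{52}{3} - \frac{-642 - 120 + \left(-120\right)^{2} - -77040}{6 - 642} = \frac{52}{3} - \frac{-642 - 120 + 14400 + 77040}{-636} = \frac{52}{3} - \left(- \frac{1}{636}\right) 90678 = \frac{52}{3} - - \frac{15113}{106} = \frac{52}{3} + \frac{15113}{106} = \frac{50851}{318}$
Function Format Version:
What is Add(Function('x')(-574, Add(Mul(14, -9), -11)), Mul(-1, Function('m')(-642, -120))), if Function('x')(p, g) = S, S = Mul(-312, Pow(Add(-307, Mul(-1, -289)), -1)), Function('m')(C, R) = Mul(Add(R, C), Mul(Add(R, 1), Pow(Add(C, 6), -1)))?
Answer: Rational(50851, 318) ≈ 159.91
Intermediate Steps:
Function('m')(C, R) = Mul(Pow(Add(6, C), -1), Add(1, R), Add(C, R)) (Function('m')(C, R) = Mul(Add(C, R), Mul(Add(1, R), Pow(Add(6, C), -1))) = Mul(Add(C, R), Mul(Pow(Add(6, C), -1), Add(1, R))) = Mul(Pow(Add(6, C), -1), Add(1, R), Add(C, R)))
S = Rational(52, 3) (S = Mul(-312, Pow(Add(-307, 289), -1)) = Mul(-312, Pow(-18, -1)) = Mul(-312, Rational(-1, 18)) = Rational(52, 3) ≈ 17.333)
Function('x')(p, g) = Rational(52, 3)
Add(Function('x')(-574, Add(Mul(14, -9), -11)), Mul(-1, Function('m')(-642, -120))) = Add(Rational(52, 3), Mul(-1, Mul(Pow(Add(6, -642), -1), Add(-642, -120, Pow(-120, 2), Mul(-642, -120))))) = Add(Rational(52, 3), Mul(-1, Mul(Pow(-636, -1), Add(-642, -120, 14400, 77040)))) = Add(Rational(52, 3), Mul(-1, Mul(Rational(-1, 636), 90678))) = Add(Rational(52, 3), Mul(-1, Rational(-15113, 106))) = Add(Rational(52, 3), Rational(15113, 106)) = Rational(50851, 318)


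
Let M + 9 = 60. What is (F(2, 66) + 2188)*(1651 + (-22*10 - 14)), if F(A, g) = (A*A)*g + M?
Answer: 3546751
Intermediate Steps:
M = 51 (M = -9 + 60 = 51)
F(A, g) = 51 + g*A**2 (F(A, g) = (A*A)*g + 51 = A**2*g + 51 = g*A**2 + 51 = 51 + g*A**2)
(F(2, 66) + 2188)*(1651 + (-22*10 - 14)) = ((51 + 66*2**2) + 2188)*(1651 + (-22*10 - 14)) = ((51 + 66*4) + 2188)*(1651 + (-220 - 14)) = ((51 + 264) + 2188)*(1651 - 234) = (315 + 2188)*1417 = 2503*1417 = 3546751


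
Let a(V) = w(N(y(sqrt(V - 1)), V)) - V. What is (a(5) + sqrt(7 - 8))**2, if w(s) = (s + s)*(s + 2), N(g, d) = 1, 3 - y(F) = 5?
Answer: 2*I ≈ 2.0*I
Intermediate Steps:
y(F) = -2 (y(F) = 3 - 1*5 = 3 - 5 = -2)
w(s) = 2*s*(2 + s) (w(s) = (2*s)*(2 + s) = 2*s*(2 + s))
a(V) = 6 - V (a(V) = 2*1*(2 + 1) - V = 2*1*3 - V = 6 - V)
(a(5) + sqrt(7 - 8))**2 = ((6 - 1*5) + sqrt(7 - 8))**2 = ((6 - 5) + sqrt(-1))**2 = (1 + I)**2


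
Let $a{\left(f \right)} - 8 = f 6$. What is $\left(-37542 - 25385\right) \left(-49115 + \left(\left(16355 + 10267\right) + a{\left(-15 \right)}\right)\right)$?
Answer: $1420577025$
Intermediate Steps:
$a{\left(f \right)} = 8 + 6 f$ ($a{\left(f \right)} = 8 + f 6 = 8 + 6 f$)
$\left(-37542 - 25385\right) \left(-49115 + \left(\left(16355 + 10267\right) + a{\left(-15 \right)}\right)\right) = \left(-37542 - 25385\right) \left(-49115 + \left(\left(16355 + 10267\right) + \left(8 + 6 \left(-15\right)\right)\right)\right) = - 62927 \left(-49115 + \left(26622 + \left(8 - 90\right)\right)\right) = - 62927 \left(-49115 + \left(26622 - 82\right)\right) = - 62927 \left(-49115 + 26540\right) = \left(-62927\right) \left(-22575\right) = 1420577025$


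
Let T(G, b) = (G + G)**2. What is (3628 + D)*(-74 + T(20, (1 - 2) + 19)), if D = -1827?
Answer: 2748326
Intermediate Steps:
T(G, b) = 4*G**2 (T(G, b) = (2*G)**2 = 4*G**2)
(3628 + D)*(-74 + T(20, (1 - 2) + 19)) = (3628 - 1827)*(-74 + 4*20**2) = 1801*(-74 + 4*400) = 1801*(-74 + 1600) = 1801*1526 = 2748326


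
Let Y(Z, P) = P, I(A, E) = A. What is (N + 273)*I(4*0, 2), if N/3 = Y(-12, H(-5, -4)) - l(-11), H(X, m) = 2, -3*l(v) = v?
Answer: 0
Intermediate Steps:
l(v) = -v/3
N = -5 (N = 3*(2 - (-1)*(-11)/3) = 3*(2 - 1*11/3) = 3*(2 - 11/3) = 3*(-5/3) = -5)
(N + 273)*I(4*0, 2) = (-5 + 273)*(4*0) = 268*0 = 0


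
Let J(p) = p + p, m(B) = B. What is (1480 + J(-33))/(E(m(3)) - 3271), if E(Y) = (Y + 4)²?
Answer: -707/1611 ≈ -0.43886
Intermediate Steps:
E(Y) = (4 + Y)²
J(p) = 2*p
(1480 + J(-33))/(E(m(3)) - 3271) = (1480 + 2*(-33))/((4 + 3)² - 3271) = (1480 - 66)/(7² - 3271) = 1414/(49 - 3271) = 1414/(-3222) = 1414*(-1/3222) = -707/1611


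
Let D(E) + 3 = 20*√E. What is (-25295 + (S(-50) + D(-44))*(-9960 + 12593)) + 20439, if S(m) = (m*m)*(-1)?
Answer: -6595255 + 105320*I*√11 ≈ -6.5953e+6 + 3.4931e+5*I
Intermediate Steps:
D(E) = -3 + 20*√E
S(m) = -m² (S(m) = m²*(-1) = -m²)
(-25295 + (S(-50) + D(-44))*(-9960 + 12593)) + 20439 = (-25295 + (-1*(-50)² + (-3 + 20*√(-44)))*(-9960 + 12593)) + 20439 = (-25295 + (-1*2500 + (-3 + 20*(2*I*√11)))*2633) + 20439 = (-25295 + (-2500 + (-3 + 40*I*√11))*2633) + 20439 = (-25295 + (-2503 + 40*I*√11)*2633) + 20439 = (-25295 + (-6590399 + 105320*I*√11)) + 20439 = (-6615694 + 105320*I*√11) + 20439 = -6595255 + 105320*I*√11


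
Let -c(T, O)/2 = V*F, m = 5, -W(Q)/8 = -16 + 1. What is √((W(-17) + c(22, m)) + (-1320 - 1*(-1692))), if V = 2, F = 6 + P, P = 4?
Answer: 2*√113 ≈ 21.260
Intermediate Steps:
W(Q) = 120 (W(Q) = -8*(-16 + 1) = -8*(-15) = 120)
F = 10 (F = 6 + 4 = 10)
c(T, O) = -40 (c(T, O) = -4*10 = -2*20 = -40)
√((W(-17) + c(22, m)) + (-1320 - 1*(-1692))) = √((120 - 40) + (-1320 - 1*(-1692))) = √(80 + (-1320 + 1692)) = √(80 + 372) = √452 = 2*√113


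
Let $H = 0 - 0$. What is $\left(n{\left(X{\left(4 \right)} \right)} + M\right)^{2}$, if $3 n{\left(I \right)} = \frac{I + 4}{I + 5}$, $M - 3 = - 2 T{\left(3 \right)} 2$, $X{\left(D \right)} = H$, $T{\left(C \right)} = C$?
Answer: $\frac{17161}{225} \approx 76.271$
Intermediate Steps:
$H = 0$ ($H = 0 + 0 = 0$)
$X{\left(D \right)} = 0$
$M = -9$ ($M = 3 + \left(-2\right) 3 \cdot 2 = 3 - 12 = -9$)
$n{\left(I \right)} = \frac{4 + I}{3 \left(5 + I\right)}$ ($n{\left(I \right)} = \frac{\left(I + 4\right) \frac{1}{I + 5}}{3} = \frac{\left(4 + I\right) \frac{1}{5 + I}}{3} = \frac{\frac{1}{5 + I} \left(4 + I\right)}{3} = \frac{4 + I}{3 \left(5 + I\right)}$)
$\left(n{\left(X{\left(4 \right)} \right)} + M\right)^{2} = \left(\frac{4 + 0}{3 \left(5 + 0\right)} - 9\right)^{2} = \left(\frac{1}{3} \cdot \frac{1}{5} \cdot 4 - 9\right)^{2} = \left(\frac{4}{15} - 9\right)^{2} = \left(- \frac{131}{15}\right)^{2} = \frac{17161}{225}$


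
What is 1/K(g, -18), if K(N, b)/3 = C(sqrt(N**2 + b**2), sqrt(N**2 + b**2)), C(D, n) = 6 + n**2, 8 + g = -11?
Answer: 1/2073 ≈ 0.00048239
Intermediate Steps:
g = -19 (g = -8 - 11 = -19)
K(N, b) = 18 + 3*N**2 + 3*b**2 (K(N, b) = 3*(6 + (sqrt(N**2 + b**2))**2) = 3*(6 + (N**2 + b**2)) = 3*(6 + N**2 + b**2) = 18 + 3*N**2 + 3*b**2)
1/K(g, -18) = 1/(18 + 3*(-19)**2 + 3*(-18)**2) = 1/(18 + 3*361 + 3*324) = 1/(18 + 1083 + 972) = 1/2073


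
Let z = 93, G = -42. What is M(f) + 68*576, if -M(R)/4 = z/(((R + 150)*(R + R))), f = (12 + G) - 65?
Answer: 204652986/5225 ≈ 39168.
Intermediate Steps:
f = -95 (f = (12 - 42) - 65 = -30 - 65 = -95)
M(R) = -186/(R*(150 + R)) (M(R) = -372/((R + 150)*(R + R)) = -372/((150 + R)*(2*R)) = -372/(2*R*(150 + R)) = -372*1/(2*R*(150 + R)) = -186/(R*(150 + R)))
M(f) + 68*576 = -186/(-95*(150 - 95)) + 68*576 = -186*(-1/95)/55 + 39168 = -186*(-1/95)*1/55 + 39168 = 186/5225 + 39168 = 204652986/5225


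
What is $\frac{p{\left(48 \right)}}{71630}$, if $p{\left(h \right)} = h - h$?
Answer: $0$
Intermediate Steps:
$p{\left(h \right)} = 0$
$\frac{p{\left(48 \right)}}{71630} = \frac{0}{71630} = 0 \cdot \frac{1}{71630} = 0$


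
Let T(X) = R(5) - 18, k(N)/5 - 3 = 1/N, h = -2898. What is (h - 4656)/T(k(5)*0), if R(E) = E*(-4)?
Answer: 3777/19 ≈ 198.79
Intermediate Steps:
R(E) = -4*E
k(N) = 15 + 5/N
T(X) = -38 (T(X) = -4*5 - 18 = -20 - 18 = -38)
(h - 4656)/T(k(5)*0) = (-2898 - 4656)/(-38) = -7554*(-1/38) = 3777/19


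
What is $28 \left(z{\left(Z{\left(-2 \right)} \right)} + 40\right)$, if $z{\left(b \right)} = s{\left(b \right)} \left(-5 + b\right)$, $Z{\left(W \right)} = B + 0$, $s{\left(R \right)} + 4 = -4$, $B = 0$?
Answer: $2240$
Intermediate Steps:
$s{\left(R \right)} = -8$ ($s{\left(R \right)} = -4 - 4 = -8$)
$Z{\left(W \right)} = 0$ ($Z{\left(W \right)} = 0 + 0 = 0$)
$z{\left(b \right)} = 40 - 8 b$ ($z{\left(b \right)} = - 8 \left(-5 + b\right) = 40 - 8 b$)
$28 \left(z{\left(Z{\left(-2 \right)} \right)} + 40\right) = 28 \left(\left(40 - 0\right) + 40\right) = 28 \left(\left(40 + 0\right) + 40\right) = 28 \left(40 + 40\right) = 28 \cdot 80 = 2240$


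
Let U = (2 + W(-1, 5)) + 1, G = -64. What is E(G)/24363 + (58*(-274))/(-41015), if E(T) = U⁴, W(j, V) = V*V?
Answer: 25597292636/999248445 ≈ 25.617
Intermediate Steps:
W(j, V) = V²
U = 28 (U = (2 + 5²) + 1 = (2 + 25) + 1 = 27 + 1 = 28)
E(T) = 614656 (E(T) = 28⁴ = 614656)
E(G)/24363 + (58*(-274))/(-41015) = 614656/24363 + (58*(-274))/(-41015) = 614656*(1/24363) - 15892*(-1/41015) = 614656/24363 + 15892/41015 = 25597292636/999248445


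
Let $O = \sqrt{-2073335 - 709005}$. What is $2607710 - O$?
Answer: $2607710 - 2 i \sqrt{695585} \approx 2.6077 \cdot 10^{6} - 1668.0 i$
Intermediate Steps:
$O = 2 i \sqrt{695585}$ ($O = \sqrt{-2782340} = 2 i \sqrt{695585} \approx 1668.0 i$)
$2607710 - O = 2607710 - 2 i \sqrt{695585}$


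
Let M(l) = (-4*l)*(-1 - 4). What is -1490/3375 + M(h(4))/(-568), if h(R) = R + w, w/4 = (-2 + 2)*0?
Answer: -27908/47925 ≈ -0.58233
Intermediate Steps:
w = 0 (w = 4*((-2 + 2)*0) = 4*(0*0) = 4*0 = 0)
h(R) = R (h(R) = R + 0 = R)
M(l) = 20*l (M(l) = -4*l*(-5) = 20*l)
-1490/3375 + M(h(4))/(-568) = -1490/3375 + (20*4)/(-568) = -1490*1/3375 + 80*(-1/568) = -298/675 - 10/71 = -27908/47925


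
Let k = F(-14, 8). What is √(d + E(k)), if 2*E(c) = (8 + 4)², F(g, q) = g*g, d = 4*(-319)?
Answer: 2*I*√301 ≈ 34.699*I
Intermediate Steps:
d = -1276
F(g, q) = g²
k = 196 (k = (-14)² = 196)
E(c) = 72 (E(c) = (8 + 4)²/2 = (½)*12² = (½)*144 = 72)
√(d + E(k)) = √(-1276 + 72) = √(-1204) = 2*I*√301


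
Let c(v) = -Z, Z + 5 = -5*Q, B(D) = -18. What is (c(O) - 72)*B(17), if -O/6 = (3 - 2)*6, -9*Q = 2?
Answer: 1226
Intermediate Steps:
Q = -2/9 (Q = -⅑*2 = -2/9 ≈ -0.22222)
Z = -35/9 (Z = -5 - 5*(-2/9) = -5 + 10/9 = -35/9 ≈ -3.8889)
O = -36 (O = -6*(3 - 2)*6 = -6*6 = -36)
c(v) = 35/9 (c(v) = -1*(-35/9) = 35/9)
(c(O) - 72)*B(17) = (35/9 - 72)*(-18) = -613/9*(-18) = 1226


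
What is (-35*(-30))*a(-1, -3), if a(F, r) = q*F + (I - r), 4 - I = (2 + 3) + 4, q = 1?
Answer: -3150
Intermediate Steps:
I = -5 (I = 4 - ((2 + 3) + 4) = 4 - (5 + 4) = 4 - 1*9 = 4 - 9 = -5)
a(F, r) = -5 + F - r (a(F, r) = 1*F + (-5 - r) = F + (-5 - r) = -5 + F - r)
(-35*(-30))*a(-1, -3) = (-35*(-30))*(-5 - 1 - 1*(-3)) = 1050*(-5 - 1 + 3) = 1050*(-3) = -3150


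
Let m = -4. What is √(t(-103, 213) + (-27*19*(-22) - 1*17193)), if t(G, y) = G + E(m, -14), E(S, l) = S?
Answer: I*√6014 ≈ 77.55*I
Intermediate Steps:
t(G, y) = -4 + G (t(G, y) = G - 4 = -4 + G)
√(t(-103, 213) + (-27*19*(-22) - 1*17193)) = √((-4 - 103) + (-27*19*(-22) - 1*17193)) = √(-107 + (-513*(-22) - 17193)) = √(-107 + (11286 - 17193)) = √(-107 - 5907) = √(-6014) = I*√6014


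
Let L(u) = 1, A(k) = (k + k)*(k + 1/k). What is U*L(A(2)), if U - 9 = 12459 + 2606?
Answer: 15074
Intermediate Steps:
U = 15074 (U = 9 + (12459 + 2606) = 9 + 15065 = 15074)
A(k) = 2*k*(k + 1/k) (A(k) = (2*k)*(k + 1/k) = 2*k*(k + 1/k))
U*L(A(2)) = 15074*1 = 15074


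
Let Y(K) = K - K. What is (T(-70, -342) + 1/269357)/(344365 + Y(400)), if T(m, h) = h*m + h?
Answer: 6356286487/92757123305 ≈ 0.068526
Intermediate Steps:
Y(K) = 0
T(m, h) = h + h*m
(T(-70, -342) + 1/269357)/(344365 + Y(400)) = (-342*(1 - 70) + 1/269357)/(344365 + 0) = (-342*(-69) + 1/269357)/344365 = (23598 + 1/269357)*(1/344365) = (6356286487/269357)*(1/344365) = 6356286487/92757123305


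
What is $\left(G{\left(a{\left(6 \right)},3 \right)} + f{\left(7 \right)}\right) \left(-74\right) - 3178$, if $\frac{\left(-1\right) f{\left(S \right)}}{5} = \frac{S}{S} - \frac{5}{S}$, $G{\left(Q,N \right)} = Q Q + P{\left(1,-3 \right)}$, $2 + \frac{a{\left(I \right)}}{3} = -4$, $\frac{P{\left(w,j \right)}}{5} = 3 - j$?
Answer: $- \frac{204878}{7} \approx -29268.0$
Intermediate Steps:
$P{\left(w,j \right)} = 15 - 5 j$ ($P{\left(w,j \right)} = 5 \left(3 - j\right) = 15 - 5 j$)
$a{\left(I \right)} = -18$ ($a{\left(I \right)} = -6 + 3 \left(-4\right) = -6 - 12 = -18$)
$G{\left(Q,N \right)} = 30 + Q^{2}$ ($G{\left(Q,N \right)} = Q Q + \left(15 - -15\right) = Q^{2} + \left(15 + 15\right) = Q^{2} + 30 = 30 + Q^{2}$)
$f{\left(S \right)} = -5 + \frac{25}{S}$ ($f{\left(S \right)} = - 5 \left(\frac{S}{S} - \frac{5}{S}\right) = - 5 \left(1 - \frac{5}{S}\right) = -5 + \frac{25}{S}$)
$\left(G{\left(a{\left(6 \right)},3 \right)} + f{\left(7 \right)}\right) \left(-74\right) - 3178 = \left(\left(30 + \left(-18\right)^{2}\right) - \left(5 - \frac{25}{7}\right)\right) \left(-74\right) - 3178 = \left(\left(30 + 324\right) + \left(-5 + 25 \cdot \frac{1}{7}\right)\right) \left(-74\right) - 3178 = \left(354 + \left(-5 + \frac{25}{7}\right)\right) \left(-74\right) - 3178 = \left(354 - \frac{10}{7}\right) \left(-74\right) - 3178 = \frac{2468}{7} \left(-74\right) - 3178 = - \frac{182632}{7} - 3178 = - \frac{204878}{7}$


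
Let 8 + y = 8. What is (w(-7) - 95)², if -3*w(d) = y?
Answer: 9025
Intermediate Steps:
y = 0 (y = -8 + 8 = 0)
w(d) = 0 (w(d) = -⅓*0 = 0)
(w(-7) - 95)² = (0 - 95)² = (-95)² = 9025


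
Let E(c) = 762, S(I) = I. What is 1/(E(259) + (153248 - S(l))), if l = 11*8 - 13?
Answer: 1/153935 ≈ 6.4963e-6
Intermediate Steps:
l = 75 (l = 88 - 13 = 75)
1/(E(259) + (153248 - S(l))) = 1/(762 + (153248 - 1*75)) = 1/(762 + (153248 - 75)) = 1/(762 + 153173) = 1/153935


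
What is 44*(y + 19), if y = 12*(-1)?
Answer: 308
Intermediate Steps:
y = -12
44*(y + 19) = 44*(-12 + 19) = 44*7 = 308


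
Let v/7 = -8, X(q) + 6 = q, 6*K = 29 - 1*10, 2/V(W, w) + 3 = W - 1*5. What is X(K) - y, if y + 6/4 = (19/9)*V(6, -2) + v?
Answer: 511/9 ≈ 56.778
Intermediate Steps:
V(W, w) = 2/(-8 + W) (V(W, w) = 2/(-3 + (W - 1*5)) = 2/(-3 + (W - 5)) = 2/(-3 + (-5 + W)) = 2/(-8 + W))
K = 19/6 (K = (29 - 1*10)/6 = (29 - 10)/6 = (1/6)*19 = 19/6 ≈ 3.1667)
X(q) = -6 + q
v = -56 (v = 7*(-8) = -56)
y = -1073/18 (y = -3/2 + ((19/9)*(2/(-8 + 6)) - 56) = -3/2 + ((19*(1/9))*(2/(-2)) - 56) = -3/2 + (19*(2*(-1/2))/9 - 56) = -3/2 + ((19/9)*(-1) - 56) = -3/2 + (-19/9 - 56) = -3/2 - 523/9 = -1073/18 ≈ -59.611)
X(K) - y = (-6 + 19/6) - 1*(-1073/18) = -17/6 + 1073/18 = 511/9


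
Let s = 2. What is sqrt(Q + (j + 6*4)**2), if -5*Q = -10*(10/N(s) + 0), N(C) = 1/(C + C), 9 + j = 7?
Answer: 2*sqrt(141) ≈ 23.749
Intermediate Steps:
j = -2 (j = -9 + 7 = -2)
N(C) = 1/(2*C)
Q = 80 (Q = -(-2)*(10/(((1/2)/2)) + 0) = -(-2)*(10/(((1/2)*(1/2))) + 0) = -(-2)*(10/(1/4) + 0) = -(-2)*(10*4 + 0) = -(-2)*(40 + 0) = -(-2)*40 = -1/5*(-400) = 80)
sqrt(Q + (j + 6*4)**2) = sqrt(80 + (-2 + 6*4)**2) = sqrt(80 + (-2 + 24)**2) = sqrt(80 + 22**2) = sqrt(80 + 484) = sqrt(564) = 2*sqrt(141)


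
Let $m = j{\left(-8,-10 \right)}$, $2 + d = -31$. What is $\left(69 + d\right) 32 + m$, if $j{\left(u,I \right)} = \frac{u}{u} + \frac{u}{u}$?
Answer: $1154$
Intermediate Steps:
$d = -33$ ($d = -2 - 31 = -33$)
$j{\left(u,I \right)} = 2$ ($j{\left(u,I \right)} = 1 + 1 = 2$)
$m = 2$
$\left(69 + d\right) 32 + m = \left(69 - 33\right) 32 + 2 = 36 \cdot 32 + 2 = 1152 + 2 = 1154$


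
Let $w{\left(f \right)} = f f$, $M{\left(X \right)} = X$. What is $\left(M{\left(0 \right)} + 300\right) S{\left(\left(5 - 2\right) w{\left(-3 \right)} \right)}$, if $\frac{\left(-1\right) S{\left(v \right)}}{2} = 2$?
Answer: $-1200$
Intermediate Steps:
$w{\left(f \right)} = f^{2}$
$S{\left(v \right)} = -4$ ($S{\left(v \right)} = \left(-2\right) 2 = -4$)
$\left(M{\left(0 \right)} + 300\right) S{\left(\left(5 - 2\right) w{\left(-3 \right)} \right)} = \left(0 + 300\right) \left(-4\right) = 300 \left(-4\right) = -1200$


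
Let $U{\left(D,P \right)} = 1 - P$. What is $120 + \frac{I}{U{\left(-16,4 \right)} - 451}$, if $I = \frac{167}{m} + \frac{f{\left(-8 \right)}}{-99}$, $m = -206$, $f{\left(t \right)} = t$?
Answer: $\frac{1111080005}{9258876} \approx 120.0$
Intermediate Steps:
$I = - \frac{14885}{20394}$ ($I = \frac{167}{-206} - \frac{8}{-99} = 167 \left(- \frac{1}{206}\right) - - \frac{8}{99} = - \frac{167}{206} + \frac{8}{99} = - \frac{14885}{20394} \approx -0.72987$)
$120 + \frac{I}{U{\left(-16,4 \right)} - 451} = 120 + \frac{1}{\left(1 - 4\right) - 451} \left(- \frac{14885}{20394}\right) = 120 + \frac{1}{-3 - 451} \left(- \frac{14885}{20394}\right) = 120 + \frac{1}{-454} \left(- \frac{14885}{20394}\right) = 120 - - \frac{14885}{9258876} = 120 + \frac{14885}{9258876} = \frac{1111080005}{9258876}$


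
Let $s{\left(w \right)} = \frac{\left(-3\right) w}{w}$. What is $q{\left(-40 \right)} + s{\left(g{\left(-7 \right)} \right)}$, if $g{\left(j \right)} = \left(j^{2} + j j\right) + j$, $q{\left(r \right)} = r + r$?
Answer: $-83$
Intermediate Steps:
$q{\left(r \right)} = 2 r$
$g{\left(j \right)} = j + 2 j^{2}$ ($g{\left(j \right)} = \left(j^{2} + j^{2}\right) + j = 2 j^{2} + j = j + 2 j^{2}$)
$s{\left(w \right)} = -3$
$q{\left(-40 \right)} + s{\left(g{\left(-7 \right)} \right)} = 2 \left(-40\right) - 3 = -80 - 3 = -83$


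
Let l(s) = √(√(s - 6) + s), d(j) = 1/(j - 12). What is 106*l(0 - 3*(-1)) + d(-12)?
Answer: -1/24 + 106*√(3 + I*√3) ≈ 190.52 + 51.062*I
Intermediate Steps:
d(j) = 1/(-12 + j)
l(s) = √(s + √(-6 + s)) (l(s) = √(√(-6 + s) + s) = √(s + √(-6 + s)))
106*l(0 - 3*(-1)) + d(-12) = 106*√((0 - 3*(-1)) + √(-6 + (0 - 3*(-1)))) + 1/(-12 - 12) = 106*√((0 + 3) + √(-6 + (0 + 3))) + 1/(-24) = 106*√(3 + √(-6 + 3)) - 1/24 = 106*√(3 + √(-3)) - 1/24 = 106*√(3 + I*√3) - 1/24 = -1/24 + 106*√(3 + I*√3)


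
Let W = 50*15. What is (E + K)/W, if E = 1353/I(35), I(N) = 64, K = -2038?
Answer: -129079/48000 ≈ -2.6891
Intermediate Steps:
W = 750
E = 1353/64 ≈ 21.141
(E + K)/W = (1353/64 - 2038)/750 = -129079/64*1/750 = -129079/48000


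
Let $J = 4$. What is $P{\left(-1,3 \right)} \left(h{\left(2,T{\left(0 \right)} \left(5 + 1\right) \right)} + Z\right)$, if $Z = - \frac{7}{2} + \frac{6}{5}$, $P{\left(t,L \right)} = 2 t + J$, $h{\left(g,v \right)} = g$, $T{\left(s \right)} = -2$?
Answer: $- \frac{3}{5} \approx -0.6$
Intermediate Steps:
$P{\left(t,L \right)} = 4 + 2 t$ ($P{\left(t,L \right)} = 2 t + 4 = 4 + 2 t$)
$Z = - \frac{23}{10}$ ($Z = \left(-7\right) \frac{1}{2} + 6 \cdot \frac{1}{5} = - \frac{7}{2} + \frac{6}{5} = - \frac{23}{10} \approx -2.3$)
$P{\left(-1,3 \right)} \left(h{\left(2,T{\left(0 \right)} \left(5 + 1\right) \right)} + Z\right) = \left(4 + 2 \left(-1\right)\right) \left(2 - \frac{23}{10}\right) = \left(4 - 2\right) \left(- \frac{3}{10}\right) = 2 \left(- \frac{3}{10}\right) = - \frac{3}{5}$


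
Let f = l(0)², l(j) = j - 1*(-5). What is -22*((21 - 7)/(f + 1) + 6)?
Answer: -1870/13 ≈ -143.85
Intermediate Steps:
l(j) = 5 + j (l(j) = j + 5 = 5 + j)
f = 25 (f = (5 + 0)² = 5² = 25)
-22*((21 - 7)/(f + 1) + 6) = -22*((21 - 7)/(25 + 1) + 6) = -22*(14/26 + 6) = -22*(14*(1/26) + 6) = -22*(7/13 + 6) = -22*85/13 = -1870/13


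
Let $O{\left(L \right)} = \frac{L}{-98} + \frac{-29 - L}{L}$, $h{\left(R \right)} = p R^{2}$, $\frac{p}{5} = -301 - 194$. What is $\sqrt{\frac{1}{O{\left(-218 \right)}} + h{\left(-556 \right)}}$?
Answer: $\frac{i \sqrt{160886902746611918}}{14501} \approx 27661.0 i$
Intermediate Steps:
$p = -2475$ ($p = 5 \left(-301 - 194\right) = 5 \left(-495\right) = -2475$)
$h{\left(R \right)} = - 2475 R^{2}$
$O{\left(L \right)} = - \frac{L}{98} + \frac{-29 - L}{L}$ ($O{\left(L \right)} = L \left(- \frac{1}{98}\right) + \frac{-29 - L}{L} = - \frac{L}{98} + \frac{-29 - L}{L}$)
$\sqrt{\frac{1}{O{\left(-218 \right)}} + h{\left(-556 \right)}} = \sqrt{\frac{1}{-1 - \frac{29}{-218} - - \frac{109}{49}} - 2475 \left(-556\right)^{2}} = \sqrt{\frac{1}{-1 - - \frac{29}{218} + \frac{109}{49}} - 765111600} = \sqrt{\frac{1}{-1 + \frac{29}{218} + \frac{109}{49}} - 765111600} = \sqrt{\frac{1}{\frac{14501}{10682}} - 765111600} = \sqrt{\frac{10682}{14501} - 765111600} = \sqrt{- \frac{11094883300918}{14501}} = \frac{i \sqrt{160886902746611918}}{14501}$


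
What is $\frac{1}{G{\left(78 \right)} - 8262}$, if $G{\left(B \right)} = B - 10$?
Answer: $- \frac{1}{8194} \approx -0.00012204$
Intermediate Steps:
$G{\left(B \right)} = -10 + B$ ($G{\left(B \right)} = B - 10 = -10 + B$)
$\frac{1}{G{\left(78 \right)} - 8262} = \frac{1}{\left(-10 + 78\right) - 8262} = \frac{1}{68 - 8262} = \frac{1}{-8194} = - \frac{1}{8194}$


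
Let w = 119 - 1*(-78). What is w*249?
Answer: 49053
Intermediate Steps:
w = 197 (w = 119 + 78 = 197)
w*249 = 197*249 = 49053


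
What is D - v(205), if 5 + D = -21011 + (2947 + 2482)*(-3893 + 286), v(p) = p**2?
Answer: -19645444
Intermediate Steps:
D = -19603419 (D = -5 + (-21011 + (2947 + 2482)*(-3893 + 286)) = -5 + (-21011 + 5429*(-3607)) = -5 + (-21011 - 19582403) = -5 - 19603414 = -19603419)
D - v(205) = -19603419 - 1*205**2 = -19603419 - 1*42025 = -19603419 - 42025 = -19645444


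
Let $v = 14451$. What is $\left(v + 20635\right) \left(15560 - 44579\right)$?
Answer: $-1018160634$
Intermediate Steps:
$\left(v + 20635\right) \left(15560 - 44579\right) = \left(14451 + 20635\right) \left(15560 - 44579\right) = 35086 \left(-29019\right) = -1018160634$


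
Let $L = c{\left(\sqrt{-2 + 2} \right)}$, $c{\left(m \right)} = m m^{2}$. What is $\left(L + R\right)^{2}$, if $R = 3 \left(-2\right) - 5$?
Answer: $121$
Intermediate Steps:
$c{\left(m \right)} = m^{3}$
$R = -11$ ($R = -6 - 5 = -11$)
$L = 0$ ($L = \left(\sqrt{-2 + 2}\right)^{3} = \left(\sqrt{0}\right)^{3} = 0^{3} = 0$)
$\left(L + R\right)^{2} = \left(0 - 11\right)^{2} = \left(-11\right)^{2} = 121$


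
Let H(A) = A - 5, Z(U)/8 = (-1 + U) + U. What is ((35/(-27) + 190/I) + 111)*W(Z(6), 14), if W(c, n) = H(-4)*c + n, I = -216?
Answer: -4571917/54 ≈ -84665.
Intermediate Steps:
Z(U) = -8 + 16*U (Z(U) = 8*((-1 + U) + U) = 8*(-1 + 2*U) = -8 + 16*U)
H(A) = -5 + A
W(c, n) = n - 9*c (W(c, n) = (-5 - 4)*c + n = -9*c + n = n - 9*c)
((35/(-27) + 190/I) + 111)*W(Z(6), 14) = ((35/(-27) + 190/(-216)) + 111)*(14 - 9*(-8 + 16*6)) = ((35*(-1/27) + 190*(-1/216)) + 111)*(14 - 9*(-8 + 96)) = ((-35/27 - 95/108) + 111)*(14 - 9*88) = (-235/108 + 111)*(14 - 792) = (11753/108)*(-778) = -4571917/54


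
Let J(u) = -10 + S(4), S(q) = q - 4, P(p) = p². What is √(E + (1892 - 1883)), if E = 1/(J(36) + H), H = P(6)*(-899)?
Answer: √9432650510/32374 ≈ 3.0000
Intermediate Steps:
S(q) = -4 + q
H = -32364 (H = 6²*(-899) = 36*(-899) = -32364)
J(u) = -10 (J(u) = -10 + (-4 + 4) = -10 + 0 = -10)
E = -1/32374 (E = 1/(-10 - 32364) = 1/(-32374) = -1/32374 ≈ -3.0889e-5)
√(E + (1892 - 1883)) = √(-1/32374 + (1892 - 1883)) = √(-1/32374 + 9) = √(291365/32374) = √9432650510/32374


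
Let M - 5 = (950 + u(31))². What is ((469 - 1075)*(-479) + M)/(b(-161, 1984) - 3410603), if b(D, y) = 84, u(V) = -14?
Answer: -166625/487217 ≈ -0.34199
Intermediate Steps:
M = 876101 (M = 5 + (950 - 14)² = 5 + 936² = 5 + 876096 = 876101)
((469 - 1075)*(-479) + M)/(b(-161, 1984) - 3410603) = ((469 - 1075)*(-479) + 876101)/(84 - 3410603) = (-606*(-479) + 876101)/(-3410519) = (290274 + 876101)*(-1/3410519) = 1166375*(-1/3410519) = -166625/487217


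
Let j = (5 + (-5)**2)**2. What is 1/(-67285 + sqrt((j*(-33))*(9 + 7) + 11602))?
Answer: -67285/4527734823 - I*sqrt(463598)/4527734823 ≈ -1.4861e-5 - 1.5038e-7*I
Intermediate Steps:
j = 900 (j = (5 + 25)**2 = 30**2 = 900)
1/(-67285 + sqrt((j*(-33))*(9 + 7) + 11602)) = 1/(-67285 + sqrt((900*(-33))*(9 + 7) + 11602)) = 1/(-67285 + sqrt(-29700*16 + 11602)) = 1/(-67285 + sqrt(-475200 + 11602)) = 1/(-67285 + sqrt(-463598)) = 1/(-67285 + I*sqrt(463598))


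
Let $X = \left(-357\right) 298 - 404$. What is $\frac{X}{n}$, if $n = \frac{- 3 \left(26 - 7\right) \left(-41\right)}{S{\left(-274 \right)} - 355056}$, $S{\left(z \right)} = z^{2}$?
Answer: $\frac{29899064200}{2337} \approx 1.2794 \cdot 10^{7}$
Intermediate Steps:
$X = -106790$ ($X = -106386 - 404 = -106790$)
$n = - \frac{2337}{279980}$ ($n = \frac{- 3 \left(26 - 7\right) \left(-41\right)}{\left(-274\right)^{2} - 355056} = \frac{\left(-3\right) 19 \left(-41\right)}{75076 - 355056} = \frac{\left(-57\right) \left(-41\right)}{-279980} = 2337 \left(- \frac{1}{279980}\right) = - \frac{2337}{279980} \approx -0.008347$)
$\frac{X}{n} = - \frac{106790}{- \frac{2337}{279980}} = \left(-106790\right) \left(- \frac{279980}{2337}\right) = \frac{29899064200}{2337}$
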